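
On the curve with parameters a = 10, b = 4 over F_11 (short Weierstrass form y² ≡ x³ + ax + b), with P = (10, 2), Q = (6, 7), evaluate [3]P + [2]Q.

(4, 3)

First 3P:
Repeated addition: build up to 3P.
2P: tangent at (10, 2): λ = (3·10² + 10)/(2·2) ≡ 2/4. 4⁻¹ ≡ 3 (mod 11), so λ ≡ 2·3 ≡ 6.
  x = λ² - 10 - 10 = 36 - 20 ≡ 5; y = λ·(10 - 5) - 2 ≡ 6. → (5, 6)
3P: (5, 6) + (10, 2). λ = (2 - 6)/(10 - 5) ≡ 7/5 mod 11. 5⁻¹ ≡ 9 (mod 11), so λ ≡ 8.
  x = λ² - 5 - 10 = 64 - 15 ≡ 5; y = λ·(5 - 5) - 6 ≡ 5. → (5, 5)
3P = (5, 5).
Next 2Q:
Repeated addition: build up to 2Q.
2Q: tangent at (6, 7): λ = (3·6² + 10)/(2·7) ≡ 8/3. 3⁻¹ ≡ 4 (mod 11) since 3·4 = 12 ≡ 1, so λ ≡ 8·4 ≡ 10.
  x = λ² - 6 - 6 = 100 - 12 ≡ 0; y = λ·(6 - 0) - 7 ≡ 9. → (0, 9)
2Q = (0, 9).
Finally 3P + 2Q:
(5, 5) + (0, 9). λ = (9 - 5)/(0 - 5) ≡ 4/6 mod 11. 6⁻¹ ≡ 2 (mod 11) since 6·2 = 12 ≡ 1, so λ ≡ 8.
  x = λ² - 5 - 0 = 64 - 5 ≡ 4; y = λ·(5 - 4) - 5 ≡ 3. → (4, 3)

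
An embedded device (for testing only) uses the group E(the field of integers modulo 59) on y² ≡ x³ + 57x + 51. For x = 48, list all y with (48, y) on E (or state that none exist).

x³ + 57x + 51 = 113379 ≡ 40 (mod 59).
40 is a non-residue mod 59; no y exists.

none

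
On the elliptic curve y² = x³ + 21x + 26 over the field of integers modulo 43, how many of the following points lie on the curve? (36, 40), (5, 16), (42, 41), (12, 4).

(36, 40): 40² ≡ 9, rhs ≡ 9 → on.
(5, 16): 16² ≡ 41, rhs ≡ 41 → on.
(42, 41): 41² ≡ 4, rhs ≡ 4 → on.
(12, 4): 4² ≡ 16, rhs ≡ 28 → off.

3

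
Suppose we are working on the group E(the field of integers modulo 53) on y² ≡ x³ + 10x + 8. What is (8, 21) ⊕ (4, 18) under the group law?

(25, 6)

(8, 21) + (4, 18). λ = (18 - 21)/(4 - 8) ≡ 50/49 mod 53. 49⁻¹ ≡ 13 (mod 53) since 49·13 = 637 ≡ 1, so λ ≡ 14.
  x = λ² - 8 - 4 = 196 - 12 ≡ 25; y = λ·(8 - 25) - 21 ≡ 6. → (25, 6)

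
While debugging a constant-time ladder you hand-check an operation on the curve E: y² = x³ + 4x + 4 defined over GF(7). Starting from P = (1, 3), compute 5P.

O

Repeated addition: build up to 5P.
2P: tangent at (1, 3): λ = (3·1² + 4)/(2·3) ≡ 0/6. 6⁻¹ ≡ 6 (mod 7) since 6·6 = 36 ≡ 1, so λ ≡ 0·6 ≡ 0.
  x = λ² - 1 - 1 = 0 - 2 ≡ 5; y = λ·(1 - 5) - 3 ≡ 4. → (5, 4)
3P: (5, 4) + (1, 3). λ = (3 - 4)/(1 - 5) ≡ 6/3 mod 7. 3⁻¹ ≡ 5 (mod 7), so λ ≡ 2.
  x = λ² - 5 - 1 = 4 - 6 ≡ 5; y = λ·(5 - 5) - 4 ≡ 3. → (5, 3)
4P: (5, 3) + (1, 3). λ = (3 - 3)/(1 - 5) ≡ 0/3 mod 7. 3⁻¹ ≡ 5 (mod 7) since 3·5 = 15 ≡ 1, so λ ≡ 0.
  x = λ² - 5 - 1 = 0 - 6 ≡ 1; y = λ·(5 - 1) - 3 ≡ 4. → (1, 4)
5P: (1, 4) + (1, 3): same x and y₁ ≡ -y₂, so the sum is the point at infinity.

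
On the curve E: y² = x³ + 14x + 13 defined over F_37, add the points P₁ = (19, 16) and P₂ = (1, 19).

(16, 2)

(19, 16) + (1, 19). λ = (19 - 16)/(1 - 19) ≡ 3/19 mod 37. 19⁻¹ ≡ 2 (mod 37) since 19·2 = 38 ≡ 1, so λ ≡ 6.
  x = λ² - 19 - 1 = 36 - 20 ≡ 16; y = λ·(19 - 16) - 16 ≡ 2. → (16, 2)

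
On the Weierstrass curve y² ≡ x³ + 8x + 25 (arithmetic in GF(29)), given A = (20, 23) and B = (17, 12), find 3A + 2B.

(5, 25)

First 3A:
Repeated addition: build up to 3A.
2A: tangent at (20, 23): λ = (3·20² + 8)/(2·23) ≡ 19/17. 17⁻¹ ≡ 12 (mod 29) since 17·12 = 204 ≡ 1, so λ ≡ 19·12 ≡ 25.
  x = λ² - 20 - 20 = 625 - 40 ≡ 5; y = λ·(20 - 5) - 23 ≡ 4. → (5, 4)
3A: (5, 4) + (20, 23). λ = (23 - 4)/(20 - 5) ≡ 19/15 mod 29. 15⁻¹ ≡ 2 (mod 29), so λ ≡ 9.
  x = λ² - 5 - 20 = 81 - 25 ≡ 27; y = λ·(5 - 27) - 4 ≡ 1. → (27, 1)
3A = (27, 1).
Next 2B:
Repeated addition: build up to 2B.
2B: tangent at (17, 12): λ = (3·17² + 8)/(2·12) ≡ 5/24. 24⁻¹ ≡ 23 (mod 29), so λ ≡ 5·23 ≡ 28.
  x = λ² - 17 - 17 = 784 - 34 ≡ 25; y = λ·(17 - 25) - 12 ≡ 25. → (25, 25)
2B = (25, 25).
Finally 3A + 2B:
(27, 1) + (25, 25). λ = (25 - 1)/(25 - 27) ≡ 24/27 mod 29. 27⁻¹ ≡ 14 (mod 29), so λ ≡ 17.
  x = λ² - 27 - 25 = 289 - 52 ≡ 5; y = λ·(27 - 5) - 1 ≡ 25. → (5, 25)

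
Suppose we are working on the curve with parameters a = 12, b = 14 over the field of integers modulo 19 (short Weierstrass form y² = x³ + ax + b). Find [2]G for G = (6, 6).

tangent at (6, 6): λ = (3·6² + 12)/(2·6) ≡ 6/12. 12⁻¹ ≡ 8 (mod 19), so λ ≡ 6·8 ≡ 10.
  x = λ² - 6 - 6 = 100 - 12 ≡ 12; y = λ·(6 - 12) - 6 ≡ 10. → (12, 10)

(12, 10)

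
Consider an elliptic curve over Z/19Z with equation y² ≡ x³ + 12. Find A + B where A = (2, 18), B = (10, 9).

(2, 18) + (10, 9). λ = (9 - 18)/(10 - 2) ≡ 10/8 mod 19. 8⁻¹ ≡ 12 (mod 19) since 8·12 = 96 ≡ 1, so λ ≡ 6.
  x = λ² - 2 - 10 = 36 - 12 ≡ 5; y = λ·(2 - 5) - 18 ≡ 2. → (5, 2)

(5, 2)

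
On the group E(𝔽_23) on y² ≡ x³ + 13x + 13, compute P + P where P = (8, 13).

tangent at (8, 13): λ = (3·8² + 13)/(2·13) ≡ 21/3. 3⁻¹ ≡ 8 (mod 23) since 3·8 = 24 ≡ 1, so λ ≡ 21·8 ≡ 7.
  x = λ² - 8 - 8 = 49 - 16 ≡ 10; y = λ·(8 - 10) - 13 ≡ 19. → (10, 19)

(10, 19)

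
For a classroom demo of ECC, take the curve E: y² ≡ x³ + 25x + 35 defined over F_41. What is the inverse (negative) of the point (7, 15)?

-(7, 15) = (7, -15 mod 41) = (7, 26).

(7, 26)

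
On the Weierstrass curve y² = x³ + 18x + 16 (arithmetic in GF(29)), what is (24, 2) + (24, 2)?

(5, 12)

tangent at (24, 2): λ = (3·24² + 18)/(2·2) ≡ 6/4. 4⁻¹ ≡ 22 (mod 29), so λ ≡ 6·22 ≡ 16.
  x = λ² - 24 - 24 = 256 - 48 ≡ 5; y = λ·(24 - 5) - 2 ≡ 12. → (5, 12)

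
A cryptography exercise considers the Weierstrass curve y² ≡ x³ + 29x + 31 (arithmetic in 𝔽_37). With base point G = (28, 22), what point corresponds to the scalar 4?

(28, 15)

Repeated addition: build up to 4G.
2G: tangent at (28, 22): λ = (3·28² + 29)/(2·22) ≡ 13/7. 7⁻¹ ≡ 16 (mod 37), so λ ≡ 13·16 ≡ 23.
  x = λ² - 28 - 28 = 529 - 56 ≡ 29; y = λ·(28 - 29) - 22 ≡ 29. → (29, 29)
3G: (29, 29) + (28, 22). λ = (22 - 29)/(28 - 29) ≡ 30/36 mod 37. 36⁻¹ ≡ 36 (mod 37) since 36·36 = 1296 ≡ 1, so λ ≡ 7.
  x = λ² - 29 - 28 = 49 - 57 ≡ 29; y = λ·(29 - 29) - 29 ≡ 8. → (29, 8)
4G: (29, 8) + (28, 22). λ = (22 - 8)/(28 - 29) ≡ 14/36 mod 37. 36⁻¹ ≡ 36 (mod 37) since 36·36 = 1296 ≡ 1, so λ ≡ 23.
  x = λ² - 29 - 28 = 529 - 57 ≡ 28; y = λ·(29 - 28) - 8 ≡ 15. → (28, 15)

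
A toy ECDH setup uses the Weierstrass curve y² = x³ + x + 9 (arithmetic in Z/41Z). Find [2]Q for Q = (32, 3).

(9, 3)

tangent at (32, 3): λ = (3·32² + 1)/(2·3) ≡ 39/6. 6⁻¹ ≡ 7 (mod 41) since 6·7 = 42 ≡ 1, so λ ≡ 39·7 ≡ 27.
  x = λ² - 32 - 32 = 729 - 64 ≡ 9; y = λ·(32 - 9) - 3 ≡ 3. → (9, 3)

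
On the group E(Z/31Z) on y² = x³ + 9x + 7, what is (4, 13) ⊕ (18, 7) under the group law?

(25, 27)

(4, 13) + (18, 7). λ = (7 - 13)/(18 - 4) ≡ 25/14 mod 31. 14⁻¹ ≡ 20 (mod 31) since 14·20 = 280 ≡ 1, so λ ≡ 4.
  x = λ² - 4 - 18 = 16 - 22 ≡ 25; y = λ·(4 - 25) - 13 ≡ 27. → (25, 27)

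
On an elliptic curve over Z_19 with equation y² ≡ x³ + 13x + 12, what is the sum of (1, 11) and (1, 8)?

The two points share x = 1 and their y-coordinates satisfy 11 + 8 ≡ 0 (mod 19), so they are inverses. Their sum is O.

O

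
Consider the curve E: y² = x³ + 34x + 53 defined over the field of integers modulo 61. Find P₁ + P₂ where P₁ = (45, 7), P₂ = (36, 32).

(45, 7) + (36, 32). λ = (32 - 7)/(36 - 45) ≡ 25/52 mod 61. 52⁻¹ ≡ 27 (mod 61), so λ ≡ 4.
  x = λ² - 45 - 36 = 16 - 81 ≡ 57; y = λ·(45 - 57) - 7 ≡ 6. → (57, 6)

(57, 6)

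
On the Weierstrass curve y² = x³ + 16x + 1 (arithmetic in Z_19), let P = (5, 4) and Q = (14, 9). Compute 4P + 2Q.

First 4P:
Repeated addition: build up to 4P.
2P: tangent at (5, 4): λ = (3·5² + 16)/(2·4) ≡ 15/8. 8⁻¹ ≡ 12 (mod 19), so λ ≡ 15·12 ≡ 9.
  x = λ² - 5 - 5 = 81 - 10 ≡ 14; y = λ·(5 - 14) - 4 ≡ 10. → (14, 10)
3P: (14, 10) + (5, 4). λ = (4 - 10)/(5 - 14) ≡ 13/10 mod 19. 10⁻¹ ≡ 2 (mod 19) since 10·2 = 20 ≡ 1, so λ ≡ 7.
  x = λ² - 14 - 5 = 49 - 19 ≡ 11; y = λ·(14 - 11) - 10 ≡ 11. → (11, 11)
4P: (11, 11) + (5, 4). λ = (4 - 11)/(5 - 11) ≡ 12/13 mod 19. 13⁻¹ ≡ 3 (mod 19) since 13·3 = 39 ≡ 1, so λ ≡ 17.
  x = λ² - 11 - 5 = 289 - 16 ≡ 7; y = λ·(11 - 7) - 11 ≡ 0. → (7, 0)
4P = (7, 0).
Next 2Q:
Repeated addition: build up to 2Q.
2Q: tangent at (14, 9): λ = (3·14² + 16)/(2·9) ≡ 15/18. 18⁻¹ ≡ 18 (mod 19) since 18·18 = 324 ≡ 1, so λ ≡ 15·18 ≡ 4.
  x = λ² - 14 - 14 = 16 - 28 ≡ 7; y = λ·(14 - 7) - 9 ≡ 0. → (7, 0)
2Q = (7, 0).
Finally 4P + 2Q:
(7, 0) + (7, 0): same x and y₁ ≡ -y₂, so the sum is ∞.

O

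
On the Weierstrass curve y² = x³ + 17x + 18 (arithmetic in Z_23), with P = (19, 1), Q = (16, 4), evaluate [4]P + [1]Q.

(19, 1)

First 4P:
Double-and-add on 4 = (100)₂. Start with P = (19, 1) for the leading 1-bit.
double: tangent at (19, 1): λ = (3·19² + 17)/(2·1) ≡ 19/2. 2⁻¹ ≡ 12 (mod 23) since 2·12 = 24 ≡ 1, so λ ≡ 19·12 ≡ 21.
  x = λ² - 19 - 19 = 441 - 38 ≡ 12; y = λ·(19 - 12) - 1 ≡ 8. → (12, 8)
double: tangent at (12, 8): λ = (3·12² + 17)/(2·8) ≡ 12/16. 16⁻¹ ≡ 13 (mod 23), so λ ≡ 12·13 ≡ 18.
  x = λ² - 12 - 12 = 324 - 24 ≡ 1; y = λ·(12 - 1) - 8 ≡ 6. → (1, 6)
4P = (1, 6).
Finally 4P + Q:
(1, 6) + (16, 4). λ = (4 - 6)/(16 - 1) ≡ 21/15 mod 23. 15⁻¹ ≡ 20 (mod 23) since 15·20 = 300 ≡ 1, so λ ≡ 6.
  x = λ² - 1 - 16 = 36 - 17 ≡ 19; y = λ·(1 - 19) - 6 ≡ 1. → (19, 1)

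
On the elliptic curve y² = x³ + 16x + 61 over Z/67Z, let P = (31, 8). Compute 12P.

Double-and-add on 12 = (1100)₂. Start with P = (31, 8) for the leading 1-bit.
double: tangent at (31, 8): λ = (3·31² + 16)/(2·8) ≡ 18/16. 16⁻¹ ≡ 21 (mod 67) since 16·21 = 336 ≡ 1, so λ ≡ 18·21 ≡ 43.
  x = λ² - 31 - 31 = 1849 - 62 ≡ 45; y = λ·(31 - 45) - 8 ≡ 60. → (45, 60)
add P: (45, 60) + (31, 8). λ = (8 - 60)/(31 - 45) ≡ 15/53 mod 67. 53⁻¹ ≡ 43 (mod 67), so λ ≡ 42.
  x = λ² - 45 - 31 = 1764 - 76 ≡ 13; y = λ·(45 - 13) - 60 ≡ 11. → (13, 11)
double: tangent at (13, 11): λ = (3·13² + 16)/(2·11) ≡ 54/22. 22⁻¹ ≡ 64 (mod 67), so λ ≡ 54·64 ≡ 39.
  x = λ² - 13 - 13 = 1521 - 26 ≡ 21; y = λ·(13 - 21) - 11 ≡ 12. → (21, 12)
double: tangent at (21, 12): λ = (3·21² + 16)/(2·12) ≡ 66/24. 24⁻¹ ≡ 14 (mod 67), so λ ≡ 66·14 ≡ 53.
  x = λ² - 21 - 21 = 2809 - 42 ≡ 20; y = λ·(21 - 20) - 12 ≡ 41. → (20, 41)

(20, 41)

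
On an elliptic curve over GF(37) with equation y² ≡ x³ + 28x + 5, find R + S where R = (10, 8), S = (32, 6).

(10, 8) + (32, 6). λ = (6 - 8)/(32 - 10) ≡ 35/22 mod 37. 22⁻¹ ≡ 32 (mod 37), so λ ≡ 10.
  x = λ² - 10 - 32 = 100 - 42 ≡ 21; y = λ·(10 - 21) - 8 ≡ 30. → (21, 30)

(21, 30)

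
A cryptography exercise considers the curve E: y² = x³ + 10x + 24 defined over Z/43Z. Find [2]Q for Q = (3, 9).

tangent at (3, 9): λ = (3·3² + 10)/(2·9) ≡ 37/18. 18⁻¹ ≡ 12 (mod 43), so λ ≡ 37·12 ≡ 14.
  x = λ² - 3 - 3 = 196 - 6 ≡ 18; y = λ·(3 - 18) - 9 ≡ 39. → (18, 39)

(18, 39)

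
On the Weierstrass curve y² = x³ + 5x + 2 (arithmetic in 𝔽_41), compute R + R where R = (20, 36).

(38, 1)

tangent at (20, 36): λ = (3·20² + 5)/(2·36) ≡ 16/31. 31⁻¹ ≡ 4 (mod 41) since 31·4 = 124 ≡ 1, so λ ≡ 16·4 ≡ 23.
  x = λ² - 20 - 20 = 529 - 40 ≡ 38; y = λ·(20 - 38) - 36 ≡ 1. → (38, 1)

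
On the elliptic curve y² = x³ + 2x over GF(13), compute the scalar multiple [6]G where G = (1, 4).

Double-and-add on 6 = (110)₂. Start with G = (1, 4) for the leading 1-bit.
double: tangent at (1, 4): λ = (3·1² + 2)/(2·4) ≡ 5/8. 8⁻¹ ≡ 5 (mod 13) since 8·5 = 40 ≡ 1, so λ ≡ 5·5 ≡ 12.
  x = λ² - 1 - 1 = 144 - 2 ≡ 12; y = λ·(1 - 12) - 4 ≡ 7. → (12, 7)
add G: (12, 7) + (1, 4). λ = (4 - 7)/(1 - 12) ≡ 10/2 mod 13. 2⁻¹ ≡ 7 (mod 13), so λ ≡ 5.
  x = λ² - 12 - 1 = 25 - 13 ≡ 12; y = λ·(12 - 12) - 7 ≡ 6. → (12, 6)
double: tangent at (12, 6): λ = (3·12² + 2)/(2·6) ≡ 5/12. 12⁻¹ ≡ 12 (mod 13), so λ ≡ 5·12 ≡ 8.
  x = λ² - 12 - 12 = 64 - 24 ≡ 1; y = λ·(12 - 1) - 6 ≡ 4. → (1, 4)

(1, 4)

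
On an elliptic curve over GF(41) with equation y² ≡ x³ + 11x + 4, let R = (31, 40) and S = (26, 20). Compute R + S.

(0, 2)

(31, 40) + (26, 20). λ = (20 - 40)/(26 - 31) ≡ 21/36 mod 41. 36⁻¹ ≡ 8 (mod 41) since 36·8 = 288 ≡ 1, so λ ≡ 4.
  x = λ² - 31 - 26 = 16 - 57 ≡ 0; y = λ·(31 - 0) - 40 ≡ 2. → (0, 2)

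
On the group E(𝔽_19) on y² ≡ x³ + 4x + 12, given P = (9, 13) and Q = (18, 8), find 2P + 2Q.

First 2P:
Repeated addition: build up to 2P.
2P: tangent at (9, 13): λ = (3·9² + 4)/(2·13) ≡ 0/7. 7⁻¹ ≡ 11 (mod 19), so λ ≡ 0·11 ≡ 0.
  x = λ² - 9 - 9 = 0 - 18 ≡ 1; y = λ·(9 - 1) - 13 ≡ 6. → (1, 6)
2P = (1, 6).
Next 2Q:
Repeated addition: build up to 2Q.
2Q: tangent at (18, 8): λ = (3·18² + 4)/(2·8) ≡ 7/16. 16⁻¹ ≡ 6 (mod 19), so λ ≡ 7·6 ≡ 4.
  x = λ² - 18 - 18 = 16 - 36 ≡ 18; y = λ·(18 - 18) - 8 ≡ 11. → (18, 11)
2Q = (18, 11).
Finally 2P + 2Q:
(1, 6) + (18, 11). λ = (11 - 6)/(18 - 1) ≡ 5/17 mod 19. 17⁻¹ ≡ 9 (mod 19), so λ ≡ 7.
  x = λ² - 1 - 18 = 49 - 19 ≡ 11; y = λ·(1 - 11) - 6 ≡ 0. → (11, 0)

(11, 0)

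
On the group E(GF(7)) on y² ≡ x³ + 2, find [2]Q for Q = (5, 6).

tangent at (5, 6): λ = (3·5² + 0)/(2·6) ≡ 5/5. 5⁻¹ ≡ 3 (mod 7) since 5·3 = 15 ≡ 1, so λ ≡ 5·3 ≡ 1.
  x = λ² - 5 - 5 = 1 - 10 ≡ 5; y = λ·(5 - 5) - 6 ≡ 1. → (5, 1)

(5, 1)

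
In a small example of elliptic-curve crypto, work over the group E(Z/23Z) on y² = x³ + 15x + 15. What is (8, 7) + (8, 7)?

tangent at (8, 7): λ = (3·8² + 15)/(2·7) ≡ 0/14. 14⁻¹ ≡ 5 (mod 23), so λ ≡ 0·5 ≡ 0.
  x = λ² - 8 - 8 = 0 - 16 ≡ 7; y = λ·(8 - 7) - 7 ≡ 16. → (7, 16)

(7, 16)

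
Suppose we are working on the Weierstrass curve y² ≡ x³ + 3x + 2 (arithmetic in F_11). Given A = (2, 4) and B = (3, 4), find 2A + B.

(7, 6)

First 2A:
Repeated addition: build up to 2A.
2A: tangent at (2, 4): λ = (3·2² + 3)/(2·4) ≡ 4/8. 8⁻¹ ≡ 7 (mod 11), so λ ≡ 4·7 ≡ 6.
  x = λ² - 2 - 2 = 36 - 4 ≡ 10; y = λ·(2 - 10) - 4 ≡ 3. → (10, 3)
2A = (10, 3).
Finally 2A + B:
(10, 3) + (3, 4). λ = (4 - 3)/(3 - 10) ≡ 1/4 mod 11. 4⁻¹ ≡ 3 (mod 11) since 4·3 = 12 ≡ 1, so λ ≡ 3.
  x = λ² - 10 - 3 = 9 - 13 ≡ 7; y = λ·(10 - 7) - 3 ≡ 6. → (7, 6)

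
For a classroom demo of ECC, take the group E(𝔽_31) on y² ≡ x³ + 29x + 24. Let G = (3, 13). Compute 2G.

(19, 5)

tangent at (3, 13): λ = (3·3² + 29)/(2·13) ≡ 25/26. 26⁻¹ ≡ 6 (mod 31), so λ ≡ 25·6 ≡ 26.
  x = λ² - 3 - 3 = 676 - 6 ≡ 19; y = λ·(3 - 19) - 13 ≡ 5. → (19, 5)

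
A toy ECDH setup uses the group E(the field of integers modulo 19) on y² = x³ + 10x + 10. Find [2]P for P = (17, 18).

(11, 11)

tangent at (17, 18): λ = (3·17² + 10)/(2·18) ≡ 3/17. 17⁻¹ ≡ 9 (mod 19), so λ ≡ 3·9 ≡ 8.
  x = λ² - 17 - 17 = 64 - 34 ≡ 11; y = λ·(17 - 11) - 18 ≡ 11. → (11, 11)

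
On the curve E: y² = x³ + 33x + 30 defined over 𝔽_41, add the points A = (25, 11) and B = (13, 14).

(25, 11) + (13, 14). λ = (14 - 11)/(13 - 25) ≡ 3/29 mod 41. 29⁻¹ ≡ 17 (mod 41), so λ ≡ 10.
  x = λ² - 25 - 13 = 100 - 38 ≡ 21; y = λ·(25 - 21) - 11 ≡ 29. → (21, 29)

(21, 29)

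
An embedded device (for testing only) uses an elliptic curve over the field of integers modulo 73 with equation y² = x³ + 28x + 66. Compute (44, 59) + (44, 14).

O

The two points share x = 44 and their y-coordinates satisfy 59 + 14 ≡ 0 (mod 73), so they are inverses. Their sum is ∞.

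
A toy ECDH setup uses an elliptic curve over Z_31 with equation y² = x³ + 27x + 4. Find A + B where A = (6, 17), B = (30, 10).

(6, 17) + (30, 10). λ = (10 - 17)/(30 - 6) ≡ 24/24 mod 31. 24⁻¹ ≡ 22 (mod 31) since 24·22 = 528 ≡ 1, so λ ≡ 1.
  x = λ² - 6 - 30 = 1 - 36 ≡ 27; y = λ·(6 - 27) - 17 ≡ 24. → (27, 24)

(27, 24)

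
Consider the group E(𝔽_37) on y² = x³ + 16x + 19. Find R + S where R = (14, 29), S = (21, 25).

(28, 16)

(14, 29) + (21, 25). λ = (25 - 29)/(21 - 14) ≡ 33/7 mod 37. 7⁻¹ ≡ 16 (mod 37) since 7·16 = 112 ≡ 1, so λ ≡ 10.
  x = λ² - 14 - 21 = 100 - 35 ≡ 28; y = λ·(14 - 28) - 29 ≡ 16. → (28, 16)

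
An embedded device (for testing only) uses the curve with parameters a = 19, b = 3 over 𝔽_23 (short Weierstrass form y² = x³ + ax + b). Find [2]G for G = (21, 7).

(17, 15)

tangent at (21, 7): λ = (3·21² + 19)/(2·7) ≡ 8/14. 14⁻¹ ≡ 5 (mod 23) since 14·5 = 70 ≡ 1, so λ ≡ 8·5 ≡ 17.
  x = λ² - 21 - 21 = 289 - 42 ≡ 17; y = λ·(21 - 17) - 7 ≡ 15. → (17, 15)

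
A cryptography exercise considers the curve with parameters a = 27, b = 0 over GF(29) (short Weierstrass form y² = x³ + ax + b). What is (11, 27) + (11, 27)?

tangent at (11, 27): λ = (3·11² + 27)/(2·27) ≡ 13/25. 25⁻¹ ≡ 7 (mod 29), so λ ≡ 13·7 ≡ 4.
  x = λ² - 11 - 11 = 16 - 22 ≡ 23; y = λ·(11 - 23) - 27 ≡ 12. → (23, 12)

(23, 12)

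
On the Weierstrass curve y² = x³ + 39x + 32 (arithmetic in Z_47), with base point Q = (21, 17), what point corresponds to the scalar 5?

Repeated addition: build up to 5Q.
2Q: tangent at (21, 17): λ = (3·21² + 39)/(2·17) ≡ 46/34. 34⁻¹ ≡ 18 (mod 47), so λ ≡ 46·18 ≡ 29.
  x = λ² - 21 - 21 = 841 - 42 ≡ 0; y = λ·(21 - 0) - 17 ≡ 28. → (0, 28)
3Q: (0, 28) + (21, 17). λ = (17 - 28)/(21 - 0) ≡ 36/21 mod 47. 21⁻¹ ≡ 9 (mod 47) since 21·9 = 189 ≡ 1, so λ ≡ 42.
  x = λ² - 0 - 21 = 1764 - 21 ≡ 4; y = λ·(0 - 4) - 28 ≡ 39. → (4, 39)
4Q: (4, 39) + (21, 17). λ = (17 - 39)/(21 - 4) ≡ 25/17 mod 47. 17⁻¹ ≡ 36 (mod 47) since 17·36 = 612 ≡ 1, so λ ≡ 7.
  x = λ² - 4 - 21 = 49 - 25 ≡ 24; y = λ·(4 - 24) - 39 ≡ 9. → (24, 9)
5Q: (24, 9) + (21, 17). λ = (17 - 9)/(21 - 24) ≡ 8/44 mod 47. 44⁻¹ ≡ 31 (mod 47), so λ ≡ 13.
  x = λ² - 24 - 21 = 169 - 45 ≡ 30; y = λ·(24 - 30) - 9 ≡ 7. → (30, 7)

(30, 7)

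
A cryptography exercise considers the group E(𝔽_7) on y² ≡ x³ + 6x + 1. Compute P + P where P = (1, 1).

(6, 1)

tangent at (1, 1): λ = (3·1² + 6)/(2·1) ≡ 2/2. 2⁻¹ ≡ 4 (mod 7) since 2·4 = 8 ≡ 1, so λ ≡ 2·4 ≡ 1.
  x = λ² - 1 - 1 = 1 - 2 ≡ 6; y = λ·(1 - 6) - 1 ≡ 1. → (6, 1)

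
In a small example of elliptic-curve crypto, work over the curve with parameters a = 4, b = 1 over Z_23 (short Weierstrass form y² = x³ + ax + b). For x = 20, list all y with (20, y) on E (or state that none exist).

10, 13

x³ + 4x + 1 = 8081 ≡ 8 (mod 23).
Square roots of 8 mod 23: 10 and 13 (since 10² = 100 ≡ 8).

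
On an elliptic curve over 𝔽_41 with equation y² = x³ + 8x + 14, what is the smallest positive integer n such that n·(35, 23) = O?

9

2P: tangent at (35, 23): λ = (3·35² + 8)/(2·23) ≡ 34/5. 5⁻¹ ≡ 33 (mod 41) since 5·33 = 165 ≡ 1, so λ ≡ 34·33 ≡ 15.
  x = λ² - 35 - 35 = 225 - 70 ≡ 32; y = λ·(35 - 32) - 23 ≡ 22. → (32, 22)
3P: (32, 22) + (35, 23). λ = (23 - 22)/(35 - 32) ≡ 1/3 mod 41. 3⁻¹ ≡ 14 (mod 41), so λ ≡ 14.
  x = λ² - 32 - 35 = 196 - 67 ≡ 6; y = λ·(32 - 6) - 22 ≡ 14. → (6, 14)
4P: (6, 14) + (35, 23). λ = (23 - 14)/(35 - 6) ≡ 9/29 mod 41. 29⁻¹ ≡ 17 (mod 41) since 29·17 = 493 ≡ 1, so λ ≡ 30.
  x = λ² - 6 - 35 = 900 - 41 ≡ 39; y = λ·(6 - 39) - 14 ≡ 21. → (39, 21)
5P: (39, 21) + (35, 23). λ = (23 - 21)/(35 - 39) ≡ 2/37 mod 41. 37⁻¹ ≡ 10 (mod 41), so λ ≡ 20.
  x = λ² - 39 - 35 = 400 - 74 ≡ 39; y = λ·(39 - 39) - 21 ≡ 20. → (39, 20)
6P: (39, 20) + (35, 23). λ = (23 - 20)/(35 - 39) ≡ 3/37 mod 41. 37⁻¹ ≡ 10 (mod 41) since 37·10 = 370 ≡ 1, so λ ≡ 30.
  x = λ² - 39 - 35 = 900 - 74 ≡ 6; y = λ·(39 - 6) - 20 ≡ 27. → (6, 27)
7P: (6, 27) + (35, 23). λ = (23 - 27)/(35 - 6) ≡ 37/29 mod 41. 29⁻¹ ≡ 17 (mod 41), so λ ≡ 14.
  x = λ² - 6 - 35 = 196 - 41 ≡ 32; y = λ·(6 - 32) - 27 ≡ 19. → (32, 19)
8P: (32, 19) + (35, 23). λ = (23 - 19)/(35 - 32) ≡ 4/3 mod 41. 3⁻¹ ≡ 14 (mod 41) since 3·14 = 42 ≡ 1, so λ ≡ 15.
  x = λ² - 32 - 35 = 225 - 67 ≡ 35; y = λ·(32 - 35) - 19 ≡ 18. → (35, 18)
9P: (35, 18) + (35, 23): same x and y₁ ≡ -y₂, so the sum is O.
9P = O, so the order is 9.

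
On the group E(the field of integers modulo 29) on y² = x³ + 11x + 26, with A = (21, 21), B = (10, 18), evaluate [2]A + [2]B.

First 2A:
Repeated addition: build up to 2A.
2A: tangent at (21, 21): λ = (3·21² + 11)/(2·21) ≡ 0/13. 13⁻¹ ≡ 9 (mod 29), so λ ≡ 0·9 ≡ 0.
  x = λ² - 21 - 21 = 0 - 42 ≡ 16; y = λ·(21 - 16) - 21 ≡ 8. → (16, 8)
2A = (16, 8).
Next 2B:
Repeated addition: build up to 2B.
2B: tangent at (10, 18): λ = (3·10² + 11)/(2·18) ≡ 21/7. 7⁻¹ ≡ 25 (mod 29), so λ ≡ 21·25 ≡ 3.
  x = λ² - 10 - 10 = 9 - 20 ≡ 18; y = λ·(10 - 18) - 18 ≡ 16. → (18, 16)
2B = (18, 16).
Finally 2A + 2B:
(16, 8) + (18, 16). λ = (16 - 8)/(18 - 16) ≡ 8/2 mod 29. 2⁻¹ ≡ 15 (mod 29), so λ ≡ 4.
  x = λ² - 16 - 18 = 16 - 34 ≡ 11; y = λ·(16 - 11) - 8 ≡ 12. → (11, 12)

(11, 12)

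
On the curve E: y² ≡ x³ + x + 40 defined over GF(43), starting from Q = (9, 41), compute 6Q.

Repeated addition: build up to 6Q.
2Q: tangent at (9, 41): λ = (3·9² + 1)/(2·41) ≡ 29/39. 39⁻¹ ≡ 32 (mod 43), so λ ≡ 29·32 ≡ 25.
  x = λ² - 9 - 9 = 625 - 18 ≡ 5; y = λ·(9 - 5) - 41 ≡ 16. → (5, 16)
3Q: (5, 16) + (9, 41). λ = (41 - 16)/(9 - 5) ≡ 25/4 mod 43. 4⁻¹ ≡ 11 (mod 43), so λ ≡ 17.
  x = λ² - 5 - 9 = 289 - 14 ≡ 17; y = λ·(5 - 17) - 16 ≡ 38. → (17, 38)
4Q: (17, 38) + (9, 41). λ = (41 - 38)/(9 - 17) ≡ 3/35 mod 43. 35⁻¹ ≡ 16 (mod 43) since 35·16 = 560 ≡ 1, so λ ≡ 5.
  x = λ² - 17 - 9 = 25 - 26 ≡ 42; y = λ·(17 - 42) - 38 ≡ 9. → (42, 9)
5Q: (42, 9) + (9, 41). λ = (41 - 9)/(9 - 42) ≡ 32/10 mod 43. 10⁻¹ ≡ 13 (mod 43), so λ ≡ 29.
  x = λ² - 42 - 9 = 841 - 51 ≡ 16; y = λ·(42 - 16) - 9 ≡ 14. → (16, 14)
6Q: (16, 14) + (9, 41). λ = (41 - 14)/(9 - 16) ≡ 27/36 mod 43. 36⁻¹ ≡ 6 (mod 43), so λ ≡ 33.
  x = λ² - 16 - 9 = 1089 - 25 ≡ 32; y = λ·(16 - 32) - 14 ≡ 17. → (32, 17)

(32, 17)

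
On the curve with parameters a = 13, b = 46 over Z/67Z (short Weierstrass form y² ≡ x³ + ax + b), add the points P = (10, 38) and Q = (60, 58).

(32, 47)

(10, 38) + (60, 58). λ = (58 - 38)/(60 - 10) ≡ 20/50 mod 67. 50⁻¹ ≡ 63 (mod 67), so λ ≡ 54.
  x = λ² - 10 - 60 = 2916 - 70 ≡ 32; y = λ·(10 - 32) - 38 ≡ 47. → (32, 47)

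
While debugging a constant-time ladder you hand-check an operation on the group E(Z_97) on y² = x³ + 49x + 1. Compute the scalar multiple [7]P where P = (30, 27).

Repeated addition: build up to 7P.
2P: tangent at (30, 27): λ = (3·30² + 49)/(2·27) ≡ 33/54. 54⁻¹ ≡ 9 (mod 97) since 54·9 = 486 ≡ 1, so λ ≡ 33·9 ≡ 6.
  x = λ² - 30 - 30 = 36 - 60 ≡ 73; y = λ·(30 - 73) - 27 ≡ 6. → (73, 6)
3P: (73, 6) + (30, 27). λ = (27 - 6)/(30 - 73) ≡ 21/54 mod 97. 54⁻¹ ≡ 9 (mod 97), so λ ≡ 92.
  x = λ² - 73 - 30 = 8464 - 103 ≡ 19; y = λ·(73 - 19) - 6 ≡ 15. → (19, 15)
4P: (19, 15) + (30, 27). λ = (27 - 15)/(30 - 19) ≡ 12/11 mod 97. 11⁻¹ ≡ 53 (mod 97), so λ ≡ 54.
  x = λ² - 19 - 30 = 2916 - 49 ≡ 54; y = λ·(19 - 54) - 15 ≡ 35. → (54, 35)
5P: (54, 35) + (30, 27). λ = (27 - 35)/(30 - 54) ≡ 89/73 mod 97. 73⁻¹ ≡ 4 (mod 97), so λ ≡ 65.
  x = λ² - 54 - 30 = 4225 - 84 ≡ 67; y = λ·(54 - 67) - 35 ≡ 90. → (67, 90)
6P: (67, 90) + (30, 27). λ = (27 - 90)/(30 - 67) ≡ 34/60 mod 97. 60⁻¹ ≡ 76 (mod 97), so λ ≡ 62.
  x = λ² - 67 - 30 = 3844 - 97 ≡ 61; y = λ·(67 - 61) - 90 ≡ 88. → (61, 88)
7P: (61, 88) + (30, 27). λ = (27 - 88)/(30 - 61) ≡ 36/66 mod 97. 66⁻¹ ≡ 25 (mod 97), so λ ≡ 27.
  x = λ² - 61 - 30 = 729 - 91 ≡ 56; y = λ·(61 - 56) - 88 ≡ 47. → (56, 47)

(56, 47)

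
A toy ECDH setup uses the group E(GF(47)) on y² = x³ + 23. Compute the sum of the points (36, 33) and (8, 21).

(31, 43)

(36, 33) + (8, 21). λ = (21 - 33)/(8 - 36) ≡ 35/19 mod 47. 19⁻¹ ≡ 5 (mod 47) since 19·5 = 95 ≡ 1, so λ ≡ 34.
  x = λ² - 36 - 8 = 1156 - 44 ≡ 31; y = λ·(36 - 31) - 33 ≡ 43. → (31, 43)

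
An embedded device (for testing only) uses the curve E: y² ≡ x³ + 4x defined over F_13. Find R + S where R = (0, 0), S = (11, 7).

(11, 6)

(0, 0) + (11, 7). λ = (7 - 0)/(11 - 0) ≡ 7/11 mod 13. 11⁻¹ ≡ 6 (mod 13) since 11·6 = 66 ≡ 1, so λ ≡ 3.
  x = λ² - 0 - 11 = 9 - 11 ≡ 11; y = λ·(0 - 11) - 0 ≡ 6. → (11, 6)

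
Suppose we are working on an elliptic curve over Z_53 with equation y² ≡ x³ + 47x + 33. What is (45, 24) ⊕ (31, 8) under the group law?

(14, 19)

(45, 24) + (31, 8). λ = (8 - 24)/(31 - 45) ≡ 37/39 mod 53. 39⁻¹ ≡ 34 (mod 53), so λ ≡ 39.
  x = λ² - 45 - 31 = 1521 - 76 ≡ 14; y = λ·(45 - 14) - 24 ≡ 19. → (14, 19)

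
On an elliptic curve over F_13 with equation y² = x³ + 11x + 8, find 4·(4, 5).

Write P = (4, 5).
Repeated addition: build up to 4P.
2P: tangent at (4, 5): λ = (3·4² + 11)/(2·5) ≡ 7/10. 10⁻¹ ≡ 4 (mod 13), so λ ≡ 7·4 ≡ 2.
  x = λ² - 4 - 4 = 4 - 8 ≡ 9; y = λ·(4 - 9) - 5 ≡ 11. → (9, 11)
3P: (9, 11) + (4, 5). λ = (5 - 11)/(4 - 9) ≡ 7/8 mod 13. 8⁻¹ ≡ 5 (mod 13), so λ ≡ 9.
  x = λ² - 9 - 4 = 81 - 13 ≡ 3; y = λ·(9 - 3) - 11 ≡ 4. → (3, 4)
4P: (3, 4) + (4, 5). λ = (5 - 4)/(4 - 3) ≡ 1/1 mod 13. 1⁻¹ ≡ 1 (mod 13) since 1·1 = 1 ≡ 1, so λ ≡ 1.
  x = λ² - 3 - 4 = 1 - 7 ≡ 7; y = λ·(3 - 7) - 4 ≡ 5. → (7, 5)

(7, 5)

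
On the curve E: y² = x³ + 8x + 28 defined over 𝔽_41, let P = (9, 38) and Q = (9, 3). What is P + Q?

O

The two points share x = 9 and their y-coordinates satisfy 38 + 3 ≡ 0 (mod 41), so they are inverses. Their sum is the point at infinity.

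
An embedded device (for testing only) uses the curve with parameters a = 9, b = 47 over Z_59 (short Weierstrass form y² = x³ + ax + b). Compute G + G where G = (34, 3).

tangent at (34, 3): λ = (3·34² + 9)/(2·3) ≡ 55/6. 6⁻¹ ≡ 10 (mod 59) since 6·10 = 60 ≡ 1, so λ ≡ 55·10 ≡ 19.
  x = λ² - 34 - 34 = 361 - 68 ≡ 57; y = λ·(34 - 57) - 3 ≡ 32. → (57, 32)

(57, 32)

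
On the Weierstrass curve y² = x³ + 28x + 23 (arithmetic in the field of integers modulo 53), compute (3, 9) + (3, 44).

The two points share x = 3 and their y-coordinates satisfy 9 + 44 ≡ 0 (mod 53), so they are inverses. Their sum is the point at infinity.

O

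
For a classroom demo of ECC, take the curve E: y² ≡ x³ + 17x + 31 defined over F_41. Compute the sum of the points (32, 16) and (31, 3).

(32, 16) + (31, 3). λ = (3 - 16)/(31 - 32) ≡ 28/40 mod 41. 40⁻¹ ≡ 40 (mod 41), so λ ≡ 13.
  x = λ² - 32 - 31 = 169 - 63 ≡ 24; y = λ·(32 - 24) - 16 ≡ 6. → (24, 6)

(24, 6)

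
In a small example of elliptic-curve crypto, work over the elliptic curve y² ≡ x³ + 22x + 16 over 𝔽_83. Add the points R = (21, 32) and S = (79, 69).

(16, 27)

(21, 32) + (79, 69). λ = (69 - 32)/(79 - 21) ≡ 37/58 mod 83. 58⁻¹ ≡ 73 (mod 83), so λ ≡ 45.
  x = λ² - 21 - 79 = 2025 - 100 ≡ 16; y = λ·(21 - 16) - 32 ≡ 27. → (16, 27)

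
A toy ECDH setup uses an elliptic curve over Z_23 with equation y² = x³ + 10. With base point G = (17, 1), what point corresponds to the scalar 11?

(12, 6)

Repeated addition: build up to 11G.
2G: tangent at (17, 1): λ = (3·17² + 0)/(2·1) ≡ 16/2. 2⁻¹ ≡ 12 (mod 23), so λ ≡ 16·12 ≡ 8.
  x = λ² - 17 - 17 = 64 - 34 ≡ 7; y = λ·(17 - 7) - 1 ≡ 10. → (7, 10)
3G: (7, 10) + (17, 1). λ = (1 - 10)/(17 - 7) ≡ 14/10 mod 23. 10⁻¹ ≡ 7 (mod 23), so λ ≡ 6.
  x = λ² - 7 - 17 = 36 - 24 ≡ 12; y = λ·(7 - 12) - 10 ≡ 6. → (12, 6)
4G: (12, 6) + (17, 1). λ = (1 - 6)/(17 - 12) ≡ 18/5 mod 23. 5⁻¹ ≡ 14 (mod 23), so λ ≡ 22.
  x = λ² - 12 - 17 = 484 - 29 ≡ 18; y = λ·(12 - 18) - 6 ≡ 0. → (18, 0)
5G: (18, 0) + (17, 1). λ = (1 - 0)/(17 - 18) ≡ 1/22 mod 23. 22⁻¹ ≡ 22 (mod 23), so λ ≡ 22.
  x = λ² - 18 - 17 = 484 - 35 ≡ 12; y = λ·(18 - 12) - 0 ≡ 17. → (12, 17)
6G: (12, 17) + (17, 1). λ = (1 - 17)/(17 - 12) ≡ 7/5 mod 23. 5⁻¹ ≡ 14 (mod 23), so λ ≡ 6.
  x = λ² - 12 - 17 = 36 - 29 ≡ 7; y = λ·(12 - 7) - 17 ≡ 13. → (7, 13)
7G: (7, 13) + (17, 1). λ = (1 - 13)/(17 - 7) ≡ 11/10 mod 23. 10⁻¹ ≡ 7 (mod 23), so λ ≡ 8.
  x = λ² - 7 - 17 = 64 - 24 ≡ 17; y = λ·(7 - 17) - 13 ≡ 22. → (17, 22)
8G: (17, 22) + (17, 1): same x and y₁ ≡ -y₂, so the sum is ∞.
9G: ∞ + (17, 1) = (17, 1) (identity).
10G: tangent at (17, 1): λ = (3·17² + 0)/(2·1) ≡ 16/2. 2⁻¹ ≡ 12 (mod 23), so λ ≡ 16·12 ≡ 8.
  x = λ² - 17 - 17 = 64 - 34 ≡ 7; y = λ·(17 - 7) - 1 ≡ 10. → (7, 10)
11G: (7, 10) + (17, 1). λ = (1 - 10)/(17 - 7) ≡ 14/10 mod 23. 10⁻¹ ≡ 7 (mod 23), so λ ≡ 6.
  x = λ² - 7 - 17 = 36 - 24 ≡ 12; y = λ·(7 - 12) - 10 ≡ 6. → (12, 6)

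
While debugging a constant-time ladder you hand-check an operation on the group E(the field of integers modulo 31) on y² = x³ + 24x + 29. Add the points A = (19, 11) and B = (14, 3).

(19, 11) + (14, 3). λ = (3 - 11)/(14 - 19) ≡ 23/26 mod 31. 26⁻¹ ≡ 6 (mod 31), so λ ≡ 14.
  x = λ² - 19 - 14 = 196 - 33 ≡ 8; y = λ·(19 - 8) - 11 ≡ 19. → (8, 19)

(8, 19)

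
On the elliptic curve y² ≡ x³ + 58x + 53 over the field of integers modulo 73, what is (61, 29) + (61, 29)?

tangent at (61, 29): λ = (3·61² + 58)/(2·29) ≡ 52/58. 58⁻¹ ≡ 34 (mod 73), so λ ≡ 52·34 ≡ 16.
  x = λ² - 61 - 61 = 256 - 122 ≡ 61; y = λ·(61 - 61) - 29 ≡ 44. → (61, 44)

(61, 44)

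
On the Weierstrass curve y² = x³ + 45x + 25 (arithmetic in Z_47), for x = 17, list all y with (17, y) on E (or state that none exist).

x³ + 45x + 25 = 5703 ≡ 16 (mod 47).
Square roots of 16 mod 47: 4 and 43 (since 4² = 16 ≡ 16).

4, 43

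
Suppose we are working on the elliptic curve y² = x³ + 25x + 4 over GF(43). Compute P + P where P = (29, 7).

(42, 35)

tangent at (29, 7): λ = (3·29² + 25)/(2·7) ≡ 11/14. 14⁻¹ ≡ 40 (mod 43) since 14·40 = 560 ≡ 1, so λ ≡ 11·40 ≡ 10.
  x = λ² - 29 - 29 = 100 - 58 ≡ 42; y = λ·(29 - 42) - 7 ≡ 35. → (42, 35)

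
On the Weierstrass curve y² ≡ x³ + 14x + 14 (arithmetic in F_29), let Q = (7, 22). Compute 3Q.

Repeated addition: build up to 3Q.
2Q: tangent at (7, 22): λ = (3·7² + 14)/(2·22) ≡ 16/15. 15⁻¹ ≡ 2 (mod 29) since 15·2 = 30 ≡ 1, so λ ≡ 16·2 ≡ 3.
  x = λ² - 7 - 7 = 9 - 14 ≡ 24; y = λ·(7 - 24) - 22 ≡ 14. → (24, 14)
3Q: (24, 14) + (7, 22). λ = (22 - 14)/(7 - 24) ≡ 8/12 mod 29. 12⁻¹ ≡ 17 (mod 29) since 12·17 = 204 ≡ 1, so λ ≡ 20.
  x = λ² - 24 - 7 = 400 - 31 ≡ 21; y = λ·(24 - 21) - 14 ≡ 17. → (21, 17)

(21, 17)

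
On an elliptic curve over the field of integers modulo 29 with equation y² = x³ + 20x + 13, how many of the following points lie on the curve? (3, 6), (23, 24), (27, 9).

(3, 6): 6² ≡ 7, rhs ≡ 13 → off.
(23, 24): 24² ≡ 25, rhs ≡ 25 → on.
(27, 9): 9² ≡ 23, rhs ≡ 23 → on.

2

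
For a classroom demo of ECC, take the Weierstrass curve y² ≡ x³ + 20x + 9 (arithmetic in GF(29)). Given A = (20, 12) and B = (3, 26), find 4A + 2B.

(26, 26)

First 4A:
Double-and-add on 4 = (100)₂. Start with A = (20, 12) for the leading 1-bit.
double: tangent at (20, 12): λ = (3·20² + 20)/(2·12) ≡ 2/24. 24⁻¹ ≡ 23 (mod 29), so λ ≡ 2·23 ≡ 17.
  x = λ² - 20 - 20 = 289 - 40 ≡ 17; y = λ·(20 - 17) - 12 ≡ 10. → (17, 10)
double: tangent at (17, 10): λ = (3·17² + 20)/(2·10) ≡ 17/20. 20⁻¹ ≡ 16 (mod 29), so λ ≡ 17·16 ≡ 11.
  x = λ² - 17 - 17 = 121 - 34 ≡ 0; y = λ·(17 - 0) - 10 ≡ 3. → (0, 3)
4A = (0, 3).
Next 2B:
Repeated addition: build up to 2B.
2B: tangent at (3, 26): λ = (3·3² + 20)/(2·26) ≡ 18/23. 23⁻¹ ≡ 24 (mod 29), so λ ≡ 18·24 ≡ 26.
  x = λ² - 3 - 3 = 676 - 6 ≡ 3; y = λ·(3 - 3) - 26 ≡ 3. → (3, 3)
2B = (3, 3).
Finally 4A + 2B:
(0, 3) + (3, 3). λ = (3 - 3)/(3 - 0) ≡ 0/3 mod 29. 3⁻¹ ≡ 10 (mod 29), so λ ≡ 0.
  x = λ² - 0 - 3 = 0 - 3 ≡ 26; y = λ·(0 - 26) - 3 ≡ 26. → (26, 26)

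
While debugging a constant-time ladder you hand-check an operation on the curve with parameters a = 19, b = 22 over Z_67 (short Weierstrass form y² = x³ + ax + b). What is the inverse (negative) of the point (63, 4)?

-(63, 4) = (63, -4 mod 67) = (63, 63).

(63, 63)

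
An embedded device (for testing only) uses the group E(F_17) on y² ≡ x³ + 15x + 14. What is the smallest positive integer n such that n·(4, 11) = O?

2P: tangent at (4, 11): λ = (3·4² + 15)/(2·11) ≡ 12/5. 5⁻¹ ≡ 7 (mod 17), so λ ≡ 12·7 ≡ 16.
  x = λ² - 4 - 4 = 256 - 8 ≡ 10; y = λ·(4 - 10) - 11 ≡ 12. → (10, 12)
3P: (10, 12) + (4, 11). λ = (11 - 12)/(4 - 10) ≡ 16/11 mod 17. 11⁻¹ ≡ 14 (mod 17), so λ ≡ 3.
  x = λ² - 10 - 4 = 9 - 14 ≡ 12; y = λ·(10 - 12) - 12 ≡ 16. → (12, 16)
4P: (12, 16) + (4, 11). λ = (11 - 16)/(4 - 12) ≡ 12/9 mod 17. 9⁻¹ ≡ 2 (mod 17) since 9·2 = 18 ≡ 1, so λ ≡ 7.
  x = λ² - 12 - 4 = 49 - 16 ≡ 16; y = λ·(12 - 16) - 16 ≡ 7. → (16, 7)
5P: (16, 7) + (4, 11). λ = (11 - 7)/(4 - 16) ≡ 4/5 mod 17. 5⁻¹ ≡ 7 (mod 17) since 5·7 = 35 ≡ 1, so λ ≡ 11.
  x = λ² - 16 - 4 = 121 - 20 ≡ 16; y = λ·(16 - 16) - 7 ≡ 10. → (16, 10)
6P: (16, 10) + (4, 11). λ = (11 - 10)/(4 - 16) ≡ 1/5 mod 17. 5⁻¹ ≡ 7 (mod 17) since 5·7 = 35 ≡ 1, so λ ≡ 7.
  x = λ² - 16 - 4 = 49 - 20 ≡ 12; y = λ·(16 - 12) - 10 ≡ 1. → (12, 1)
7P: (12, 1) + (4, 11). λ = (11 - 1)/(4 - 12) ≡ 10/9 mod 17. 9⁻¹ ≡ 2 (mod 17), so λ ≡ 3.
  x = λ² - 12 - 4 = 9 - 16 ≡ 10; y = λ·(12 - 10) - 1 ≡ 5. → (10, 5)
8P: (10, 5) + (4, 11). λ = (11 - 5)/(4 - 10) ≡ 6/11 mod 17. 11⁻¹ ≡ 14 (mod 17) since 11·14 = 154 ≡ 1, so λ ≡ 16.
  x = λ² - 10 - 4 = 256 - 14 ≡ 4; y = λ·(10 - 4) - 5 ≡ 6. → (4, 6)
9P: (4, 6) + (4, 11): same x and y₁ ≡ -y₂, so the sum is O.
9P = O, so the order is 9.

9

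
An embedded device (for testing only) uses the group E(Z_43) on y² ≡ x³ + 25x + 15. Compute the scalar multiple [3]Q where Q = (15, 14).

Repeated addition: build up to 3Q.
2Q: tangent at (15, 14): λ = (3·15² + 25)/(2·14) ≡ 12/28. 28⁻¹ ≡ 20 (mod 43), so λ ≡ 12·20 ≡ 25.
  x = λ² - 15 - 15 = 625 - 30 ≡ 36; y = λ·(15 - 36) - 14 ≡ 20. → (36, 20)
3Q: (36, 20) + (15, 14). λ = (14 - 20)/(15 - 36) ≡ 37/22 mod 43. 22⁻¹ ≡ 2 (mod 43), so λ ≡ 31.
  x = λ² - 36 - 15 = 961 - 51 ≡ 7; y = λ·(36 - 7) - 20 ≡ 19. → (7, 19)

(7, 19)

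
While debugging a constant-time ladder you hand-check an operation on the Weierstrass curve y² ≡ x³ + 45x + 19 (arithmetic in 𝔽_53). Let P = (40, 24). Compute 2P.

(39, 14)

tangent at (40, 24): λ = (3·40² + 45)/(2·24) ≡ 22/48. 48⁻¹ ≡ 21 (mod 53) since 48·21 = 1008 ≡ 1, so λ ≡ 22·21 ≡ 38.
  x = λ² - 40 - 40 = 1444 - 80 ≡ 39; y = λ·(40 - 39) - 24 ≡ 14. → (39, 14)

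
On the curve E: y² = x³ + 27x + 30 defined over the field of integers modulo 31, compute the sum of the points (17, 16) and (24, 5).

(26, 7)

(17, 16) + (24, 5). λ = (5 - 16)/(24 - 17) ≡ 20/7 mod 31. 7⁻¹ ≡ 9 (mod 31) since 7·9 = 63 ≡ 1, so λ ≡ 25.
  x = λ² - 17 - 24 = 625 - 41 ≡ 26; y = λ·(17 - 26) - 16 ≡ 7. → (26, 7)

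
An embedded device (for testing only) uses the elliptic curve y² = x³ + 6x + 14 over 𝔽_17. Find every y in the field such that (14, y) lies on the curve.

none

x³ + 6x + 14 = 2842 ≡ 3 (mod 17).
3 is a non-residue mod 17; no y exists.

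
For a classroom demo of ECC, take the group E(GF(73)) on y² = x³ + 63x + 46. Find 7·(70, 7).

Write Q = (70, 7).
Double-and-add on 7 = (111)₂. Start with Q = (70, 7) for the leading 1-bit.
double: tangent at (70, 7): λ = (3·70² + 63)/(2·7) ≡ 17/14. 14⁻¹ ≡ 47 (mod 73) since 14·47 = 658 ≡ 1, so λ ≡ 17·47 ≡ 69.
  x = λ² - 70 - 70 = 4761 - 140 ≡ 22; y = λ·(70 - 22) - 7 ≡ 20. → (22, 20)
add Q: (22, 20) + (70, 7). λ = (7 - 20)/(70 - 22) ≡ 60/48 mod 73. 48⁻¹ ≡ 35 (mod 73), so λ ≡ 56.
  x = λ² - 22 - 70 = 3136 - 92 ≡ 51; y = λ·(22 - 51) - 20 ≡ 35. → (51, 35)
double: tangent at (51, 35): λ = (3·51² + 63)/(2·35) ≡ 55/70. 70⁻¹ ≡ 24 (mod 73) since 70·24 = 1680 ≡ 1, so λ ≡ 55·24 ≡ 6.
  x = λ² - 51 - 51 = 36 - 102 ≡ 7; y = λ·(51 - 7) - 35 ≡ 10. → (7, 10)
add Q: (7, 10) + (70, 7). λ = (7 - 10)/(70 - 7) ≡ 70/63 mod 73. 63⁻¹ ≡ 51 (mod 73) since 63·51 = 3213 ≡ 1, so λ ≡ 66.
  x = λ² - 7 - 70 = 4356 - 77 ≡ 45; y = λ·(7 - 45) - 10 ≡ 37. → (45, 37)

(45, 37)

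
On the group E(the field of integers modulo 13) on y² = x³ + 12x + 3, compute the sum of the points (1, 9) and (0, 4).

(11, 6)

(1, 9) + (0, 4). λ = (4 - 9)/(0 - 1) ≡ 8/12 mod 13. 12⁻¹ ≡ 12 (mod 13), so λ ≡ 5.
  x = λ² - 1 - 0 = 25 - 1 ≡ 11; y = λ·(1 - 11) - 9 ≡ 6. → (11, 6)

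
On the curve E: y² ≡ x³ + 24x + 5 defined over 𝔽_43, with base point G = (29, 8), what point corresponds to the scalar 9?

(26, 4)

Repeated addition: build up to 9G.
2G: tangent at (29, 8): λ = (3·29² + 24)/(2·8) ≡ 10/16. 16⁻¹ ≡ 35 (mod 43), so λ ≡ 10·35 ≡ 6.
  x = λ² - 29 - 29 = 36 - 58 ≡ 21; y = λ·(29 - 21) - 8 ≡ 40. → (21, 40)
3G: (21, 40) + (29, 8). λ = (8 - 40)/(29 - 21) ≡ 11/8 mod 43. 8⁻¹ ≡ 27 (mod 43) since 8·27 = 216 ≡ 1, so λ ≡ 39.
  x = λ² - 21 - 29 = 1521 - 50 ≡ 9; y = λ·(21 - 9) - 40 ≡ 41. → (9, 41)
4G: (9, 41) + (29, 8). λ = (8 - 41)/(29 - 9) ≡ 10/20 mod 43. 20⁻¹ ≡ 28 (mod 43) since 20·28 = 560 ≡ 1, so λ ≡ 22.
  x = λ² - 9 - 29 = 484 - 38 ≡ 16; y = λ·(9 - 16) - 41 ≡ 20. → (16, 20)
5G: (16, 20) + (29, 8). λ = (8 - 20)/(29 - 16) ≡ 31/13 mod 43. 13⁻¹ ≡ 10 (mod 43), so λ ≡ 9.
  x = λ² - 16 - 29 = 81 - 45 ≡ 36; y = λ·(16 - 36) - 20 ≡ 15. → (36, 15)
6G: (36, 15) + (29, 8). λ = (8 - 15)/(29 - 36) ≡ 36/36 mod 43. 36⁻¹ ≡ 6 (mod 43), so λ ≡ 1.
  x = λ² - 36 - 29 = 1 - 65 ≡ 22; y = λ·(36 - 22) - 15 ≡ 42. → (22, 42)
7G: (22, 42) + (29, 8). λ = (8 - 42)/(29 - 22) ≡ 9/7 mod 43. 7⁻¹ ≡ 37 (mod 43), so λ ≡ 32.
  x = λ² - 22 - 29 = 1024 - 51 ≡ 27; y = λ·(22 - 27) - 42 ≡ 13. → (27, 13)
8G: (27, 13) + (29, 8). λ = (8 - 13)/(29 - 27) ≡ 38/2 mod 43. 2⁻¹ ≡ 22 (mod 43), so λ ≡ 19.
  x = λ² - 27 - 29 = 361 - 56 ≡ 4; y = λ·(27 - 4) - 13 ≡ 37. → (4, 37)
9G: (4, 37) + (29, 8). λ = (8 - 37)/(29 - 4) ≡ 14/25 mod 43. 25⁻¹ ≡ 31 (mod 43), so λ ≡ 4.
  x = λ² - 4 - 29 = 16 - 33 ≡ 26; y = λ·(4 - 26) - 37 ≡ 4. → (26, 4)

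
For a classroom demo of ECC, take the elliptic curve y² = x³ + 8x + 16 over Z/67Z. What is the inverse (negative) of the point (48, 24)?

-(48, 24) = (48, -24 mod 67) = (48, 43).

(48, 43)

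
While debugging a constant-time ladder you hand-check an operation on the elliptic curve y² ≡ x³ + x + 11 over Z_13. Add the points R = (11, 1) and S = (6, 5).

(6, 8)

(11, 1) + (6, 5). λ = (5 - 1)/(6 - 11) ≡ 4/8 mod 13. 8⁻¹ ≡ 5 (mod 13) since 8·5 = 40 ≡ 1, so λ ≡ 7.
  x = λ² - 11 - 6 = 49 - 17 ≡ 6; y = λ·(11 - 6) - 1 ≡ 8. → (6, 8)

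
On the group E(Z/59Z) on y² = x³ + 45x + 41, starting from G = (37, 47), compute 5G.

(4, 52)

Repeated addition: build up to 5G.
2G: tangent at (37, 47): λ = (3·37² + 45)/(2·47) ≡ 22/35. 35⁻¹ ≡ 27 (mod 59) since 35·27 = 945 ≡ 1, so λ ≡ 22·27 ≡ 4.
  x = λ² - 37 - 37 = 16 - 74 ≡ 1; y = λ·(37 - 1) - 47 ≡ 38. → (1, 38)
3G: (1, 38) + (37, 47). λ = (47 - 38)/(37 - 1) ≡ 9/36 mod 59. 36⁻¹ ≡ 41 (mod 59), so λ ≡ 15.
  x = λ² - 1 - 37 = 225 - 38 ≡ 10; y = λ·(1 - 10) - 38 ≡ 4. → (10, 4)
4G: (10, 4) + (37, 47). λ = (47 - 4)/(37 - 10) ≡ 43/27 mod 59. 27⁻¹ ≡ 35 (mod 59), so λ ≡ 30.
  x = λ² - 10 - 37 = 900 - 47 ≡ 27; y = λ·(10 - 27) - 4 ≡ 17. → (27, 17)
5G: (27, 17) + (37, 47). λ = (47 - 17)/(37 - 27) ≡ 30/10 mod 59. 10⁻¹ ≡ 6 (mod 59), so λ ≡ 3.
  x = λ² - 27 - 37 = 9 - 64 ≡ 4; y = λ·(27 - 4) - 17 ≡ 52. → (4, 52)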